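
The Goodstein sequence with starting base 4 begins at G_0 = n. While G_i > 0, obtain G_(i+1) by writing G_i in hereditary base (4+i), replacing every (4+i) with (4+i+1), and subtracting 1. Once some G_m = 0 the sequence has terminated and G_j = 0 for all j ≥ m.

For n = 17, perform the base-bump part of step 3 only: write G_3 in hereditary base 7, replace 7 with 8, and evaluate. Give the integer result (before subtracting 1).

44

i=0: 17 = 4^2 + 1 (b=4); 4→5: 5^2 + 1 = 26; 26−1 = 25
i=1: 25 = 5^2 (b=5); 5→6: 6^2 = 36; 36−1 = 35
i=2: 35 = 5·6 + 5 (b=6); 6→7: 5·7 + 5 = 40; 40−1 = 39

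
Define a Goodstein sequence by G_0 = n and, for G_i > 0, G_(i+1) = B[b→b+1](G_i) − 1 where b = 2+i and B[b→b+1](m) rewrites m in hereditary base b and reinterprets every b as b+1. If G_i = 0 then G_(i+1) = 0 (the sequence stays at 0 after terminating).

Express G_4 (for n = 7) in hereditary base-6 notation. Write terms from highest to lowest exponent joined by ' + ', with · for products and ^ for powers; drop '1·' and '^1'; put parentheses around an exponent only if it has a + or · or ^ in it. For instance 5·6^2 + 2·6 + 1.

G_0=7  [base 2] 2^2 + 2 + 1  →[2↦3]→  3^3 + 3 + 1 = 31  −1 ⇒ G_1=30
G_1=30  [base 3] 3^3 + 3  →[3↦4]→  4^4 + 4 = 260  −1 ⇒ G_2=259
G_2=259  [base 4] 4^4 + 3  →[4↦5]→  5^5 + 3 = 3128  −1 ⇒ G_3=3127
G_3=3127  [base 5] 5^5 + 2  →[5↦6]→  6^6 + 2 = 46658  −1 ⇒ G_4=46657
G_4=46657  [base 6] 6^6 + 1  →[6↦7]→  7^7 + 1 = 823544  −1 ⇒ G_5=823543

6^6 + 1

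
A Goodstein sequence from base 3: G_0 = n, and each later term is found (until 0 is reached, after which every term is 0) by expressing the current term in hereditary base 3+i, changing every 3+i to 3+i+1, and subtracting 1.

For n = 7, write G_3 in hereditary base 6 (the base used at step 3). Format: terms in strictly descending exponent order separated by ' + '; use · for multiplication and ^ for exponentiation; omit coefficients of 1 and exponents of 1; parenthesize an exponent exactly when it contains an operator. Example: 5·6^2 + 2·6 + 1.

6 + 3

base 3: 7 = 2·3 + 1; at 4: 2·4 + 1 = 9; next = 8
base 4: 8 = 2·4; at 5: 2·5 = 10; next = 9
base 5: 9 = 5 + 4; at 6: 6 + 4 = 10; next = 9
base 6: 9 = 6 + 3; at 7: 7 + 3 = 10; next = 9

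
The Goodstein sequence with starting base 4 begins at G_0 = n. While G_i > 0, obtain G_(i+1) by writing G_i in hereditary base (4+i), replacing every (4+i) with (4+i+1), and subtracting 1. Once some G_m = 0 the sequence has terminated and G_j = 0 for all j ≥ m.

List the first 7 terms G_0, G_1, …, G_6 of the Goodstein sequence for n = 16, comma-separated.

G_0 = 16. HB_4(16) = 4^2. Bump = 25. G_1 = 24.
G_1 = 24. HB_5(24) = 4·5 + 4. Bump = 28. G_2 = 27.
G_2 = 27. HB_6(27) = 4·6 + 3. Bump = 31. G_3 = 30.
G_3 = 30. HB_7(30) = 4·7 + 2. Bump = 34. G_4 = 33.
G_4 = 33. HB_8(33) = 4·8 + 1. Bump = 37. G_5 = 36.
G_5 = 36. HB_9(36) = 4·9. Bump = 40. G_6 = 39.

16, 24, 27, 30, 33, 36, 39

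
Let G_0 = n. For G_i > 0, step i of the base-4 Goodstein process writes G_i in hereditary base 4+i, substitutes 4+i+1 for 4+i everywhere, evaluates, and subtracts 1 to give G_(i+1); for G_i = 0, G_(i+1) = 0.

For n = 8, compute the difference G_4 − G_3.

(0) 8|_4 = 2·4 ↦ 2·5|_5 = 10 ⇒ 9
(1) 9|_5 = 5 + 4 ↦ 6 + 4|_6 = 10 ⇒ 9
(2) 9|_6 = 6 + 3 ↦ 7 + 3|_7 = 10 ⇒ 9
(3) 9|_7 = 7 + 2 ↦ 8 + 2|_8 = 10 ⇒ 9

0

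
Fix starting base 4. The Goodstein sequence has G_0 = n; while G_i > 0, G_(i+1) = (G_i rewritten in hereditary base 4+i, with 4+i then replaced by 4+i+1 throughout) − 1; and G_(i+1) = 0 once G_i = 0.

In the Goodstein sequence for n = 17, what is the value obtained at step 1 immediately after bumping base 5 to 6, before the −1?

36

G_0=17  [base 4] 4^2 + 1  →[4↦5]→  5^2 + 1 = 26  −1 ⇒ G_1=25
G_1=25  [base 5] 5^2  →[5↦6]→  6^2 = 36  −1 ⇒ G_2=35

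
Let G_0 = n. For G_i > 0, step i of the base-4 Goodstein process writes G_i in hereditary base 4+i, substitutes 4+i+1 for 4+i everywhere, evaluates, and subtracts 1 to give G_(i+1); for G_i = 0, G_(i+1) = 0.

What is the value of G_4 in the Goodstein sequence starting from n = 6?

5

[0] 6 ≡ 4 + 2 (base 4). Lift 5: 7. −1: 6.
[1] 6 ≡ 5 + 1 (base 5). Lift 6: 7. −1: 6.
[2] 6 ≡ 6 (base 6). Lift 7: 7. −1: 6.
[3] 6 ≡ 6 (base 7). Lift 8: 6. −1: 5.
[4] 5 ≡ 5 (base 8). Lift 9: 5. −1: 4.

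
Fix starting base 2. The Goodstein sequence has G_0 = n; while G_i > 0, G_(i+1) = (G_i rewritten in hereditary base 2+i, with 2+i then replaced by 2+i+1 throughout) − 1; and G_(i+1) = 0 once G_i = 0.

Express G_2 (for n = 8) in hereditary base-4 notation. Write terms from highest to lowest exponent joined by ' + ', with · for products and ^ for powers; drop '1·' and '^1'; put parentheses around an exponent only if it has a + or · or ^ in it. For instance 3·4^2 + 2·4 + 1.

2·4^4 + 2·4^2 + 2·4 + 1

[0] 8 ≡ 2^(2 + 1) (base 2). Lift 3: 81. −1: 80.
[1] 80 ≡ 2·3^3 + 2·3^2 + 2·3 + 2 (base 3). Lift 4: 554. −1: 553.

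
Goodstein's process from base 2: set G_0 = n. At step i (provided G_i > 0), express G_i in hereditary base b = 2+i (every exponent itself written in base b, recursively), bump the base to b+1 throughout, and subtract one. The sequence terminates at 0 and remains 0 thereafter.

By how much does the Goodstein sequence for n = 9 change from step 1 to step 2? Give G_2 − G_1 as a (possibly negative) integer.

942

step 0: 9 = 2^(2 + 1) + 1; sub 3 for 2: 3^(3 + 1) + 1; = 82; G_1 = 82−1 = 81
step 1: 81 = 3^(3 + 1); sub 4 for 3: 4^(4 + 1); = 1024; G_2 = 1024−1 = 1023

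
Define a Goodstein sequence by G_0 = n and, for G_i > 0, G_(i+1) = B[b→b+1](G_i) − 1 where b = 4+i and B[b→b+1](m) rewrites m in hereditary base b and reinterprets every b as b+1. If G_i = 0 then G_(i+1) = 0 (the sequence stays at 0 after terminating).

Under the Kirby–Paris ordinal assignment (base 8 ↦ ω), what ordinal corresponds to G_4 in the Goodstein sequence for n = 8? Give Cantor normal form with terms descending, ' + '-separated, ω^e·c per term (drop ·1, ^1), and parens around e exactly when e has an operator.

ω + 1

i=0: 8 = 2·4 (b=4); 4→5: 2·5 = 10; 10−1 = 9
i=1: 9 = 5 + 4 (b=5); 5→6: 6 + 4 = 10; 10−1 = 9
i=2: 9 = 6 + 3 (b=6); 6→7: 7 + 3 = 10; 10−1 = 9
i=3: 9 = 7 + 2 (b=7); 7→8: 8 + 2 = 10; 10−1 = 9
i=4: 9 = 8 + 1 (b=8); 8→9: 9 + 1 = 10; 10−1 = 9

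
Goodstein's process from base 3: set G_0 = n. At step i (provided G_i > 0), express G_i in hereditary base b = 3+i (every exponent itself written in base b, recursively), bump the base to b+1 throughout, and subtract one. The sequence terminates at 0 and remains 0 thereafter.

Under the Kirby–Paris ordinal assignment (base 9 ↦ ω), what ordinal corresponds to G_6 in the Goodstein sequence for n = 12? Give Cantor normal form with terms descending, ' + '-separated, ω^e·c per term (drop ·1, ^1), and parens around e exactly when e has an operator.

i=0: 12 = 3^2 + 3 (b=3); 3→4: 4^2 + 4 = 20; 20−1 = 19
i=1: 19 = 4^2 + 3 (b=4); 4→5: 5^2 + 3 = 28; 28−1 = 27
i=2: 27 = 5^2 + 2 (b=5); 5→6: 6^2 + 2 = 38; 38−1 = 37
i=3: 37 = 6^2 + 1 (b=6); 6→7: 7^2 + 1 = 50; 50−1 = 49
i=4: 49 = 7^2 (b=7); 7→8: 8^2 = 64; 64−1 = 63
i=5: 63 = 7·8 + 7 (b=8); 8→9: 7·9 + 7 = 70; 70−1 = 69
i=6: 69 = 7·9 + 6 (b=9); 9→10: 7·10 + 6 = 76; 76−1 = 75

ω·7 + 6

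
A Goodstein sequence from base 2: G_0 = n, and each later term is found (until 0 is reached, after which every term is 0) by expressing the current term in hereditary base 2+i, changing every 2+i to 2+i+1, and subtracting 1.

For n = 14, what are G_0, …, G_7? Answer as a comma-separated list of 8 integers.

G_0 = 14. HB_2(14) = 2^(2 + 1) + 2^2 + 2. Bump = 111. G_1 = 110.
G_1 = 110. HB_3(110) = 3^(3 + 1) + 3^3 + 2. Bump = 1282. G_2 = 1281.
G_2 = 1281. HB_4(1281) = 4^(4 + 1) + 4^4 + 1. Bump = 18751. G_3 = 18750.
G_3 = 18750. HB_5(18750) = 5^(5 + 1) + 5^5. Bump = 326592. G_4 = 326591.
G_4 = 326591. HB_6(326591) = 6^(6 + 1) + 5·6^5 + 5·6^4 + 5·6^3 + 5·6^2 + 5·6 + 5. Bump = 5862841. G_5 = 5862840.
G_5 = 5862840. HB_7(5862840) = 7^(7 + 1) + 5·7^5 + 5·7^4 + 5·7^3 + 5·7^2 + 5·7 + 4. Bump = 134404972. G_6 = 134404971.
G_6 = 134404971. HB_8(134404971) = 8^(8 + 1) + 5·8^5 + 5·8^4 + 5·8^3 + 5·8^2 + 5·8 + 3. Bump = 3487116549. G_7 = 3487116548.

14, 110, 1281, 18750, 326591, 5862840, 134404971, 3487116548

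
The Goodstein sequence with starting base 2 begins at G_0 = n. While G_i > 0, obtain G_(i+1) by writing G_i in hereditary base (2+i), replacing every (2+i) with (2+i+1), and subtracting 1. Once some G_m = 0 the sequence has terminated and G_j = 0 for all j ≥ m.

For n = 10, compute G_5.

(0) 10|_2 = 2^(2 + 1) + 2 ↦ 3^(3 + 1) + 3|_3 = 84 ⇒ 83
(1) 83|_3 = 3^(3 + 1) + 2 ↦ 4^(4 + 1) + 2|_4 = 1026 ⇒ 1025
(2) 1025|_4 = 4^(4 + 1) + 1 ↦ 5^(5 + 1) + 1|_5 = 15626 ⇒ 15625
(3) 15625|_5 = 5^(5 + 1) ↦ 6^(6 + 1)|_6 = 279936 ⇒ 279935
(4) 279935|_6 = 5·6^6 + 5·6^5 + 5·6^4 + 5·6^3 + 5·6^2 + 5·6 + 5 ↦ 5·7^7 + 5·7^5 + 5·7^4 + 5·7^3 + 5·7^2 + 5·7 + 5|_7 = 4215755 ⇒ 4215754
(5) 4215754|_7 = 5·7^7 + 5·7^5 + 5·7^4 + 5·7^3 + 5·7^2 + 5·7 + 4 ↦ 5·8^8 + 5·8^5 + 5·8^4 + 5·8^3 + 5·8^2 + 5·8 + 4|_8 = 84073324 ⇒ 84073323

4215754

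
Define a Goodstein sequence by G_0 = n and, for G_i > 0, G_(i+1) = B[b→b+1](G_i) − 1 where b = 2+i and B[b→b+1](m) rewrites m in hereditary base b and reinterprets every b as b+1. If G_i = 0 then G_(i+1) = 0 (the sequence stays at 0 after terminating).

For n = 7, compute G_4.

i=0: 7 = 2^2 + 2 + 1 (b=2); 2→3: 3^3 + 3 + 1 = 31; 31−1 = 30
i=1: 30 = 3^3 + 3 (b=3); 3→4: 4^4 + 4 = 260; 260−1 = 259
i=2: 259 = 4^4 + 3 (b=4); 4→5: 5^5 + 3 = 3128; 3128−1 = 3127
i=3: 3127 = 5^5 + 2 (b=5); 5→6: 6^6 + 2 = 46658; 46658−1 = 46657
i=4: 46657 = 6^6 + 1 (b=6); 6→7: 7^7 + 1 = 823544; 823544−1 = 823543

46657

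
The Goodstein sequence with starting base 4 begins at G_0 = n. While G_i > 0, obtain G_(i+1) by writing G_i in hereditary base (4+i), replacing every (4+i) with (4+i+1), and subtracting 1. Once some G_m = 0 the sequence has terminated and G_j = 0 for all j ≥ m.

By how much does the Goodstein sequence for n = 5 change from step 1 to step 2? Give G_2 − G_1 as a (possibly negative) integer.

(0) 5|_4 = 4 + 1 ↦ 5 + 1|_5 = 6 ⇒ 5
(1) 5|_5 = 5 ↦ 6|_6 = 6 ⇒ 5

0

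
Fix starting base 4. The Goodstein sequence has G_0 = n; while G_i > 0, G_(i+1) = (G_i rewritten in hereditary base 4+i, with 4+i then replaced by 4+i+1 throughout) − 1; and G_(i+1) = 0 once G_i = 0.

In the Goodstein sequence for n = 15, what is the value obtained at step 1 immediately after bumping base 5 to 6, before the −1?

20

step 0: 15 = 3·4 + 3; sub 5 for 4: 3·5 + 3; = 18; G_1 = 18−1 = 17
step 1: 17 = 3·5 + 2; sub 6 for 5: 3·6 + 2; = 20; G_2 = 20−1 = 19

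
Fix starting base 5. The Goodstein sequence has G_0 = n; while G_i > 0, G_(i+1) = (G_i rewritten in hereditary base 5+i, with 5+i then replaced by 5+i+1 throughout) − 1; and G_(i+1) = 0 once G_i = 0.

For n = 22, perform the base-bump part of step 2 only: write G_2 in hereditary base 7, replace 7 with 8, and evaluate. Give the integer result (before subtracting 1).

32

22 —HB5→ 4·5 + 2 —bump→ 4·6 + 2 = 26 —(−1)→ 25
25 —HB6→ 4·6 + 1 —bump→ 4·7 + 1 = 29 —(−1)→ 28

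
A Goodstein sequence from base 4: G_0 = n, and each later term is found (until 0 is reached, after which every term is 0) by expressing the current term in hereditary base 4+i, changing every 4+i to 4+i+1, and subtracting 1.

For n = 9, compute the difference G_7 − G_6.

base 4: 9 = 2·4 + 1; at 5: 2·5 + 1 = 11; next = 10
base 5: 10 = 2·5; at 6: 2·6 = 12; next = 11
base 6: 11 = 6 + 5; at 7: 7 + 5 = 12; next = 11
base 7: 11 = 7 + 4; at 8: 8 + 4 = 12; next = 11
base 8: 11 = 8 + 3; at 9: 9 + 3 = 12; next = 11
base 9: 11 = 9 + 2; at 10: 10 + 2 = 12; next = 11
base 10: 11 = 10 + 1; at 11: 11 + 1 = 12; next = 11

0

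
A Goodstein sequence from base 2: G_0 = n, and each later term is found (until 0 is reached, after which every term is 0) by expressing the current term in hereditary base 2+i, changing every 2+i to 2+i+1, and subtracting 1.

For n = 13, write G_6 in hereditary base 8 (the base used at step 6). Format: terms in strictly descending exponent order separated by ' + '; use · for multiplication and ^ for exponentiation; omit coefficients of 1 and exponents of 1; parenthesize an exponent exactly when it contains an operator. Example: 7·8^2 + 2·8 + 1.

8^(8 + 1) + 3·8^3 + 3·8^2 + 2·8 + 7

G_0=13  [base 2] 2^(2 + 1) + 2^2 + 1  →[2↦3]→  3^(3 + 1) + 3^3 + 1 = 109  −1 ⇒ G_1=108
G_1=108  [base 3] 3^(3 + 1) + 3^3  →[3↦4]→  4^(4 + 1) + 4^4 = 1280  −1 ⇒ G_2=1279
G_2=1279  [base 4] 4^(4 + 1) + 3·4^3 + 3·4^2 + 3·4 + 3  →[4↦5]→  5^(5 + 1) + 3·5^3 + 3·5^2 + 3·5 + 3 = 16093  −1 ⇒ G_3=16092
G_3=16092  [base 5] 5^(5 + 1) + 3·5^3 + 3·5^2 + 3·5 + 2  →[5↦6]→  6^(6 + 1) + 3·6^3 + 3·6^2 + 3·6 + 2 = 280712  −1 ⇒ G_4=280711
G_4=280711  [base 6] 6^(6 + 1) + 3·6^3 + 3·6^2 + 3·6 + 1  →[6↦7]→  7^(7 + 1) + 3·7^3 + 3·7^2 + 3·7 + 1 = 5765999  −1 ⇒ G_5=5765998
G_5=5765998  [base 7] 7^(7 + 1) + 3·7^3 + 3·7^2 + 3·7  →[7↦8]→  8^(8 + 1) + 3·8^3 + 3·8^2 + 3·8 = 134219480  −1 ⇒ G_6=134219479
G_6=134219479  [base 8] 8^(8 + 1) + 3·8^3 + 3·8^2 + 2·8 + 7  →[8↦9]→  9^(9 + 1) + 3·9^3 + 3·9^2 + 2·9 + 7 = 3486786856  −1 ⇒ G_7=3486786855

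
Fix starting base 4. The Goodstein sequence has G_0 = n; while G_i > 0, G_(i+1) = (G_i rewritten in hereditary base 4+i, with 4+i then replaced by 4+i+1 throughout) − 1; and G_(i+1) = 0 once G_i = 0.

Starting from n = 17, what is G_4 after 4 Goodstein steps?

(0) 17|_4 = 4^2 + 1 ↦ 5^2 + 1|_5 = 26 ⇒ 25
(1) 25|_5 = 5^2 ↦ 6^2|_6 = 36 ⇒ 35
(2) 35|_6 = 5·6 + 5 ↦ 5·7 + 5|_7 = 40 ⇒ 39
(3) 39|_7 = 5·7 + 4 ↦ 5·8 + 4|_8 = 44 ⇒ 43
(4) 43|_8 = 5·8 + 3 ↦ 5·9 + 3|_9 = 48 ⇒ 47

43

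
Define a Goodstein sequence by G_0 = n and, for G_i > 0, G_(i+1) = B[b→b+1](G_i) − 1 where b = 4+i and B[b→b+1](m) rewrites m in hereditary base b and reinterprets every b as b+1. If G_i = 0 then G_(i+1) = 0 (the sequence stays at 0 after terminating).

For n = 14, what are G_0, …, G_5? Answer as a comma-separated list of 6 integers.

[0] 14 ≡ 3·4 + 2 (base 4). Lift 5: 17. −1: 16.
[1] 16 ≡ 3·5 + 1 (base 5). Lift 6: 19. −1: 18.
[2] 18 ≡ 3·6 (base 6). Lift 7: 21. −1: 20.
[3] 20 ≡ 2·7 + 6 (base 7). Lift 8: 22. −1: 21.
[4] 21 ≡ 2·8 + 5 (base 8). Lift 9: 23. −1: 22.

14, 16, 18, 20, 21, 22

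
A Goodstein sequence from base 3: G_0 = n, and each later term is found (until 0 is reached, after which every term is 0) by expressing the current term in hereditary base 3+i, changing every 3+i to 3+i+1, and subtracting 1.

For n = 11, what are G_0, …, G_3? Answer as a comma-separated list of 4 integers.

11, 17, 25, 35

G_0=11  [base 3] 3^2 + 2  →[3↦4]→  4^2 + 2 = 18  −1 ⇒ G_1=17
G_1=17  [base 4] 4^2 + 1  →[4↦5]→  5^2 + 1 = 26  −1 ⇒ G_2=25
G_2=25  [base 5] 5^2  →[5↦6]→  6^2 = 36  −1 ⇒ G_3=35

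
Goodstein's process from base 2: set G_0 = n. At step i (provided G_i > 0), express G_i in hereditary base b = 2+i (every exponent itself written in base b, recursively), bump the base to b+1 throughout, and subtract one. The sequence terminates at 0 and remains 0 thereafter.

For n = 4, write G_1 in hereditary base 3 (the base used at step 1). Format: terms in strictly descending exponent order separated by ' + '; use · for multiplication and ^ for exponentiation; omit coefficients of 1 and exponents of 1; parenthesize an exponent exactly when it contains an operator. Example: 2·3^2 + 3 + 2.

G_0 = 4. HB_2(4) = 2^2. Bump = 27. G_1 = 26.
G_1 = 26. HB_3(26) = 2·3^2 + 2·3 + 2. Bump = 42. G_2 = 41.

2·3^2 + 2·3 + 2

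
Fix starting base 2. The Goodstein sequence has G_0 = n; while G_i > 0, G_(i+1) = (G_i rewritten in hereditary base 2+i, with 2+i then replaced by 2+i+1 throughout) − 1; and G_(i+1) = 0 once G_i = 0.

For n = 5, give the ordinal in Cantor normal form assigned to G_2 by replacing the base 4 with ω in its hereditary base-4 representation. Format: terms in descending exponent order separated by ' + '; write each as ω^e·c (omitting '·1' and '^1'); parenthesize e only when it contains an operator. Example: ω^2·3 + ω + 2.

G_0=5  [base 2] 2^2 + 1  →[2↦3]→  3^3 + 1 = 28  −1 ⇒ G_1=27
G_1=27  [base 3] 3^3  →[3↦4]→  4^4 = 256  −1 ⇒ G_2=255

ω^3·3 + ω^2·3 + ω·3 + 3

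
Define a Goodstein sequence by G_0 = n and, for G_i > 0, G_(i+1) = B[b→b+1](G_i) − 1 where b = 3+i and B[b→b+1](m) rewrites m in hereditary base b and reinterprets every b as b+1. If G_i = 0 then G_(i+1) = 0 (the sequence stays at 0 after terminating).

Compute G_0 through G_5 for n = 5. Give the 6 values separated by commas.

5, 5, 5, 5, 4, 3

[0] 5 ≡ 3 + 2 (base 3). Lift 4: 6. −1: 5.
[1] 5 ≡ 4 + 1 (base 4). Lift 5: 6. −1: 5.
[2] 5 ≡ 5 (base 5). Lift 6: 6. −1: 5.
[3] 5 ≡ 5 (base 6). Lift 7: 5. −1: 4.
[4] 4 ≡ 4 (base 7). Lift 8: 4. −1: 3.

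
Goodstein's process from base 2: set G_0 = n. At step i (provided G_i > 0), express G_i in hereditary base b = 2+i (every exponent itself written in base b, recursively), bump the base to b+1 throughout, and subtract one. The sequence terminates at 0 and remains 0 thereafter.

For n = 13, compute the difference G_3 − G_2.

13 —HB2→ 2^(2 + 1) + 2^2 + 1 —bump→ 3^(3 + 1) + 3^3 + 1 = 109 —(−1)→ 108
108 —HB3→ 3^(3 + 1) + 3^3 —bump→ 4^(4 + 1) + 4^4 = 1280 —(−1)→ 1279
1279 —HB4→ 4^(4 + 1) + 3·4^3 + 3·4^2 + 3·4 + 3 —bump→ 5^(5 + 1) + 3·5^3 + 3·5^2 + 3·5 + 3 = 16093 —(−1)→ 16092

14813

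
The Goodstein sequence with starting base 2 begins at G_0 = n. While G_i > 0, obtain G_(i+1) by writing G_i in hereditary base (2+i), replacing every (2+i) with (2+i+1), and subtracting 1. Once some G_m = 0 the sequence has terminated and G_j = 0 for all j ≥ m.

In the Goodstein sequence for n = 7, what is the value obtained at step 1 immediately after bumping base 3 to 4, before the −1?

260

i=0: 7 = 2^2 + 2 + 1 (b=2); 2→3: 3^3 + 3 + 1 = 31; 31−1 = 30
i=1: 30 = 3^3 + 3 (b=3); 3→4: 4^4 + 4 = 260; 260−1 = 259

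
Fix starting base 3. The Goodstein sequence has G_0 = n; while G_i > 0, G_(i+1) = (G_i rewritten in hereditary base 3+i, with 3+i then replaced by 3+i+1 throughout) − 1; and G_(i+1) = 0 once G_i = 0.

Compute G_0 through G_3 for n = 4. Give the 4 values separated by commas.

4, 4, 4, 3

i=0: 4 = 3 + 1 (b=3); 3→4: 4 + 1 = 5; 5−1 = 4
i=1: 4 = 4 (b=4); 4→5: 5 = 5; 5−1 = 4
i=2: 4 = 4 (b=5); 5→6: 4 = 4; 4−1 = 3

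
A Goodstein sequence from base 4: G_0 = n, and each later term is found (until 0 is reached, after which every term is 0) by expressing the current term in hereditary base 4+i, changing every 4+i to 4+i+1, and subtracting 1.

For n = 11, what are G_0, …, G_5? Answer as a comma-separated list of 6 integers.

i=0: 11 = 2·4 + 3 (b=4); 4→5: 2·5 + 3 = 13; 13−1 = 12
i=1: 12 = 2·5 + 2 (b=5); 5→6: 2·6 + 2 = 14; 14−1 = 13
i=2: 13 = 2·6 + 1 (b=6); 6→7: 2·7 + 1 = 15; 15−1 = 14
i=3: 14 = 2·7 (b=7); 7→8: 2·8 = 16; 16−1 = 15
i=4: 15 = 8 + 7 (b=8); 8→9: 9 + 7 = 16; 16−1 = 15

11, 12, 13, 14, 15, 15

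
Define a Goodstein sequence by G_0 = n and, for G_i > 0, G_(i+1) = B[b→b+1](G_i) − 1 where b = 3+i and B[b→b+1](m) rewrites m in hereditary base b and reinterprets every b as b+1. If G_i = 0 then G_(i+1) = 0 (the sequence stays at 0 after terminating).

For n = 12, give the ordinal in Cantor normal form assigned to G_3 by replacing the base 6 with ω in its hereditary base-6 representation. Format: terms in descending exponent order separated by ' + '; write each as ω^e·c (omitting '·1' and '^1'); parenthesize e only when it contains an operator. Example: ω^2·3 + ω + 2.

i=0: 12 = 3^2 + 3 (b=3); 3→4: 4^2 + 4 = 20; 20−1 = 19
i=1: 19 = 4^2 + 3 (b=4); 4→5: 5^2 + 3 = 28; 28−1 = 27
i=2: 27 = 5^2 + 2 (b=5); 5→6: 6^2 + 2 = 38; 38−1 = 37
i=3: 37 = 6^2 + 1 (b=6); 6→7: 7^2 + 1 = 50; 50−1 = 49

ω^2 + 1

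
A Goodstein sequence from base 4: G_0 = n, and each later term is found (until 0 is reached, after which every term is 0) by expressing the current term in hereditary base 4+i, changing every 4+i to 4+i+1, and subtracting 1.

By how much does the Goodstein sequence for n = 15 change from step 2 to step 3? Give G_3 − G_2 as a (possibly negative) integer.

base 4: 15 = 3·4 + 3; at 5: 3·5 + 3 = 18; next = 17
base 5: 17 = 3·5 + 2; at 6: 3·6 + 2 = 20; next = 19
base 6: 19 = 3·6 + 1; at 7: 3·7 + 1 = 22; next = 21

2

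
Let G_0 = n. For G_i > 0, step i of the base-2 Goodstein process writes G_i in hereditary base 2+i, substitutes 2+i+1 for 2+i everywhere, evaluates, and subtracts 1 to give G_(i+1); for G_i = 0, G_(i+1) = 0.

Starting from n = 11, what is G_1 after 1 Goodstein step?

[0] 11 ≡ 2^(2 + 1) + 2 + 1 (base 2). Lift 3: 85. −1: 84.
[1] 84 ≡ 3^(3 + 1) + 3 (base 3). Lift 4: 1028. −1: 1027.

84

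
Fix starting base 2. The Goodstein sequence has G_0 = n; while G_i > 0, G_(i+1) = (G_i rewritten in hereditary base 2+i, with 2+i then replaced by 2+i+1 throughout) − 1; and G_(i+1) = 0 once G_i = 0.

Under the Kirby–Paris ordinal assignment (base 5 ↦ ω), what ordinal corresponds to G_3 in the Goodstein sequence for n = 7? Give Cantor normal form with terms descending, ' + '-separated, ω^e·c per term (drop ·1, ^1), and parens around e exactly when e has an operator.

7 —HB2→ 2^2 + 2 + 1 —bump→ 3^3 + 3 + 1 = 31 —(−1)→ 30
30 —HB3→ 3^3 + 3 —bump→ 4^4 + 4 = 260 —(−1)→ 259
259 —HB4→ 4^4 + 3 —bump→ 5^5 + 3 = 3128 —(−1)→ 3127
3127 —HB5→ 5^5 + 2 —bump→ 6^6 + 2 = 46658 —(−1)→ 46657

ω^ω + 2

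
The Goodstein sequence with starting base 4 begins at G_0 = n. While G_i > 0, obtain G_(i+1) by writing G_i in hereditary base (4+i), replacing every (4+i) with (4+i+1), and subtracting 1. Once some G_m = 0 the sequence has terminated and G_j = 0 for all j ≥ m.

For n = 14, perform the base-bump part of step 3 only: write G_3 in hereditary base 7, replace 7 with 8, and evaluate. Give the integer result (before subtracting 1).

base 4: 14 = 3·4 + 2; at 5: 3·5 + 2 = 17; next = 16
base 5: 16 = 3·5 + 1; at 6: 3·6 + 1 = 19; next = 18
base 6: 18 = 3·6; at 7: 3·7 = 21; next = 20

22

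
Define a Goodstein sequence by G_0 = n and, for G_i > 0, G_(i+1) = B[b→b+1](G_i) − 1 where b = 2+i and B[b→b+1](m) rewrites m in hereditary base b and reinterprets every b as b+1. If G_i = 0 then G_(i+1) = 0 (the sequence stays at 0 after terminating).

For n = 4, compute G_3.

60

4 —HB2→ 2^2 —bump→ 3^3 = 27 —(−1)→ 26
26 —HB3→ 2·3^2 + 2·3 + 2 —bump→ 2·4^2 + 2·4 + 2 = 42 —(−1)→ 41
41 —HB4→ 2·4^2 + 2·4 + 1 —bump→ 2·5^2 + 2·5 + 1 = 61 —(−1)→ 60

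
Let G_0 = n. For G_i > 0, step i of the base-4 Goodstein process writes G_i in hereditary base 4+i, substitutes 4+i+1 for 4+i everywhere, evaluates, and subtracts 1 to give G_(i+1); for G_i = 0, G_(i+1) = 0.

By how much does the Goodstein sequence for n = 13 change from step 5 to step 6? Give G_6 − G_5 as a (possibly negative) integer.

(0) 13|_4 = 3·4 + 1 ↦ 3·5 + 1|_5 = 16 ⇒ 15
(1) 15|_5 = 3·5 ↦ 3·6|_6 = 18 ⇒ 17
(2) 17|_6 = 2·6 + 5 ↦ 2·7 + 5|_7 = 19 ⇒ 18
(3) 18|_7 = 2·7 + 4 ↦ 2·8 + 4|_8 = 20 ⇒ 19
(4) 19|_8 = 2·8 + 3 ↦ 2·9 + 3|_9 = 21 ⇒ 20
(5) 20|_9 = 2·9 + 2 ↦ 2·10 + 2|_10 = 22 ⇒ 21

1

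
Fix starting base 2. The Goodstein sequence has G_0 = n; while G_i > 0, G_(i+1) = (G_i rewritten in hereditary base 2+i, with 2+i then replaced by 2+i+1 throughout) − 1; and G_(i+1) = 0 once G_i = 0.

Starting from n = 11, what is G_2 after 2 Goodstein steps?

11 —HB2→ 2^(2 + 1) + 2 + 1 —bump→ 3^(3 + 1) + 3 + 1 = 85 —(−1)→ 84
84 —HB3→ 3^(3 + 1) + 3 —bump→ 4^(4 + 1) + 4 = 1028 —(−1)→ 1027

1027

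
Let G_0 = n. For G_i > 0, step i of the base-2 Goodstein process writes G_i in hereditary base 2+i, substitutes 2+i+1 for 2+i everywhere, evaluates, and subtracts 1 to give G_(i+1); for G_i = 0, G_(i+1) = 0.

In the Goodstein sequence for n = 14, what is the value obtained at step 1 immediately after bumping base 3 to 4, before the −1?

G_0 = 14. HB_2(14) = 2^(2 + 1) + 2^2 + 2. Bump = 111. G_1 = 110.
G_1 = 110. HB_3(110) = 3^(3 + 1) + 3^3 + 2. Bump = 1282. G_2 = 1281.

1282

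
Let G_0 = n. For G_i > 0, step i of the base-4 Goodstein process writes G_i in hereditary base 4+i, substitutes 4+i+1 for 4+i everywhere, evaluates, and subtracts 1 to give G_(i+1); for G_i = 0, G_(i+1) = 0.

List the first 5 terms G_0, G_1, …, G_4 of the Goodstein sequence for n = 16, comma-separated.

16, 24, 27, 30, 33

i=0: 16 = 4^2 (b=4); 4→5: 5^2 = 25; 25−1 = 24
i=1: 24 = 4·5 + 4 (b=5); 5→6: 4·6 + 4 = 28; 28−1 = 27
i=2: 27 = 4·6 + 3 (b=6); 6→7: 4·7 + 3 = 31; 31−1 = 30
i=3: 30 = 4·7 + 2 (b=7); 7→8: 4·8 + 2 = 34; 34−1 = 33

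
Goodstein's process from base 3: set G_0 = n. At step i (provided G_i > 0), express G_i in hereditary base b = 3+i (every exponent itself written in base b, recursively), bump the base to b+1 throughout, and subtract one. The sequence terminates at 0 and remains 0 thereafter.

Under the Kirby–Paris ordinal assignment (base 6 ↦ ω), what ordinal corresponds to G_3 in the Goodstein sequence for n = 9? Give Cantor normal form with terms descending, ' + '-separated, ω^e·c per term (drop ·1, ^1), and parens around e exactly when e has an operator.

base 3: 9 = 3^2; at 4: 4^2 = 16; next = 15
base 4: 15 = 3·4 + 3; at 5: 3·5 + 3 = 18; next = 17
base 5: 17 = 3·5 + 2; at 6: 3·6 + 2 = 20; next = 19

ω·3 + 1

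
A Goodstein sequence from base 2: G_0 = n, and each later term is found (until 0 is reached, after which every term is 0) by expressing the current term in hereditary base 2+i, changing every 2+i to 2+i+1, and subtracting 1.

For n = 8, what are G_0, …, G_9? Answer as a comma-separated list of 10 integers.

base 2: 8 = 2^(2 + 1); at 3: 3^(3 + 1) = 81; next = 80
base 3: 80 = 2·3^3 + 2·3^2 + 2·3 + 2; at 4: 2·4^4 + 2·4^2 + 2·4 + 2 = 554; next = 553
base 4: 553 = 2·4^4 + 2·4^2 + 2·4 + 1; at 5: 2·5^5 + 2·5^2 + 2·5 + 1 = 6311; next = 6310
base 5: 6310 = 2·5^5 + 2·5^2 + 2·5; at 6: 2·6^6 + 2·6^2 + 2·6 = 93396; next = 93395
base 6: 93395 = 2·6^6 + 2·6^2 + 6 + 5; at 7: 2·7^7 + 2·7^2 + 7 + 5 = 1647196; next = 1647195
base 7: 1647195 = 2·7^7 + 2·7^2 + 7 + 4; at 8: 2·8^8 + 2·8^2 + 8 + 4 = 33554572; next = 33554571
base 8: 33554571 = 2·8^8 + 2·8^2 + 8 + 3; at 9: 2·9^9 + 2·9^2 + 9 + 3 = 774841152; next = 774841151
base 9: 774841151 = 2·9^9 + 2·9^2 + 9 + 2; at 10: 2·10^10 + 2·10^2 + 10 + 2 = 20000000212; next = 20000000211
base 10: 20000000211 = 2·10^10 + 2·10^2 + 10 + 1; at 11: 2·11^11 + 2·11^2 + 11 + 1 = 570623341476; next = 570623341475

8, 80, 553, 6310, 93395, 1647195, 33554571, 774841151, 20000000211, 570623341475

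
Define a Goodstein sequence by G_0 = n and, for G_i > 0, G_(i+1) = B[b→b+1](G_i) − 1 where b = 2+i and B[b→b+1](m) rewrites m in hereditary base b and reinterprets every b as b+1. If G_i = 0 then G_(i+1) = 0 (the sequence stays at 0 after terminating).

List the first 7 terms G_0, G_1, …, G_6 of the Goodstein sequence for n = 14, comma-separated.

G_0 = 14. HB_2(14) = 2^(2 + 1) + 2^2 + 2. Bump = 111. G_1 = 110.
G_1 = 110. HB_3(110) = 3^(3 + 1) + 3^3 + 2. Bump = 1282. G_2 = 1281.
G_2 = 1281. HB_4(1281) = 4^(4 + 1) + 4^4 + 1. Bump = 18751. G_3 = 18750.
G_3 = 18750. HB_5(18750) = 5^(5 + 1) + 5^5. Bump = 326592. G_4 = 326591.
G_4 = 326591. HB_6(326591) = 6^(6 + 1) + 5·6^5 + 5·6^4 + 5·6^3 + 5·6^2 + 5·6 + 5. Bump = 5862841. G_5 = 5862840.
G_5 = 5862840. HB_7(5862840) = 7^(7 + 1) + 5·7^5 + 5·7^4 + 5·7^3 + 5·7^2 + 5·7 + 4. Bump = 134404972. G_6 = 134404971.

14, 110, 1281, 18750, 326591, 5862840, 134404971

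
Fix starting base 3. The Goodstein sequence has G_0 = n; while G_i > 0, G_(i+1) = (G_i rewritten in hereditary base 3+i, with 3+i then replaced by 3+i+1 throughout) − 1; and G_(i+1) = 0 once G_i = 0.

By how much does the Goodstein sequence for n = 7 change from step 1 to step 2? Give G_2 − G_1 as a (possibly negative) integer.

1

[0] 7 ≡ 2·3 + 1 (base 3). Lift 4: 9. −1: 8.
[1] 8 ≡ 2·4 (base 4). Lift 5: 10. −1: 9.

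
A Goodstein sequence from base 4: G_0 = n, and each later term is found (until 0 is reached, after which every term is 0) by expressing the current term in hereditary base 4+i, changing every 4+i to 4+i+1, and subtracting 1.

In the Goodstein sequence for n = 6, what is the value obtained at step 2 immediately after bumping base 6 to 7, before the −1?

7

i=0: 6 = 4 + 2 (b=4); 4→5: 5 + 2 = 7; 7−1 = 6
i=1: 6 = 5 + 1 (b=5); 5→6: 6 + 1 = 7; 7−1 = 6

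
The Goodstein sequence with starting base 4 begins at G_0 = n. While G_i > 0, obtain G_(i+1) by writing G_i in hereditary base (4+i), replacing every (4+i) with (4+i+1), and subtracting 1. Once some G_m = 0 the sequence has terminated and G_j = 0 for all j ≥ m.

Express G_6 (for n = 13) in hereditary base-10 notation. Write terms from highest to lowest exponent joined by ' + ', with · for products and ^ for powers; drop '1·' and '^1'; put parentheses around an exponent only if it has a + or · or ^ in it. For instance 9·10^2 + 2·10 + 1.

base 4: 13 = 3·4 + 1; at 5: 3·5 + 1 = 16; next = 15
base 5: 15 = 3·5; at 6: 3·6 = 18; next = 17
base 6: 17 = 2·6 + 5; at 7: 2·7 + 5 = 19; next = 18
base 7: 18 = 2·7 + 4; at 8: 2·8 + 4 = 20; next = 19
base 8: 19 = 2·8 + 3; at 9: 2·9 + 3 = 21; next = 20
base 9: 20 = 2·9 + 2; at 10: 2·10 + 2 = 22; next = 21
base 10: 21 = 2·10 + 1; at 11: 2·11 + 1 = 23; next = 22

2·10 + 1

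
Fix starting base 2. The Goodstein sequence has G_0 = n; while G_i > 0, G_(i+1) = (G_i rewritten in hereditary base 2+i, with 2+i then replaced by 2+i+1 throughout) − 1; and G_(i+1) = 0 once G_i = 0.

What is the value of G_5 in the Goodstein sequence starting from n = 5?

1197

(0) 5|_2 = 2^2 + 1 ↦ 3^3 + 1|_3 = 28 ⇒ 27
(1) 27|_3 = 3^3 ↦ 4^4|_4 = 256 ⇒ 255
(2) 255|_4 = 3·4^3 + 3·4^2 + 3·4 + 3 ↦ 3·5^3 + 3·5^2 + 3·5 + 3|_5 = 468 ⇒ 467
(3) 467|_5 = 3·5^3 + 3·5^2 + 3·5 + 2 ↦ 3·6^3 + 3·6^2 + 3·6 + 2|_6 = 776 ⇒ 775
(4) 775|_6 = 3·6^3 + 3·6^2 + 3·6 + 1 ↦ 3·7^3 + 3·7^2 + 3·7 + 1|_7 = 1198 ⇒ 1197
(5) 1197|_7 = 3·7^3 + 3·7^2 + 3·7 ↦ 3·8^3 + 3·8^2 + 3·8|_8 = 1752 ⇒ 1751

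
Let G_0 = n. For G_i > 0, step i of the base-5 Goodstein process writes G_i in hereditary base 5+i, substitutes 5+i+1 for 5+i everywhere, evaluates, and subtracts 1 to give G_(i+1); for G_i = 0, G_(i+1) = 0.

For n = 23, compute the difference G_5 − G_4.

2

(0) 23|_5 = 4·5 + 3 ↦ 4·6 + 3|_6 = 27 ⇒ 26
(1) 26|_6 = 4·6 + 2 ↦ 4·7 + 2|_7 = 30 ⇒ 29
(2) 29|_7 = 4·7 + 1 ↦ 4·8 + 1|_8 = 33 ⇒ 32
(3) 32|_8 = 4·8 ↦ 4·9|_9 = 36 ⇒ 35
(4) 35|_9 = 3·9 + 8 ↦ 3·10 + 8|_10 = 38 ⇒ 37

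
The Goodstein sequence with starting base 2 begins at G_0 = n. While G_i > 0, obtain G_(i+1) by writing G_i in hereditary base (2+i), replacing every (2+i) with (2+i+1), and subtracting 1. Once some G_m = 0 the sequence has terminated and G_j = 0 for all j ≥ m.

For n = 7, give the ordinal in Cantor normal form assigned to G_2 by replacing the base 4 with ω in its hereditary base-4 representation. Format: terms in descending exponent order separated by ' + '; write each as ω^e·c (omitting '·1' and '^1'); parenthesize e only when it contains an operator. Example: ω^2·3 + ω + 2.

i=0: 7 = 2^2 + 2 + 1 (b=2); 2→3: 3^3 + 3 + 1 = 31; 31−1 = 30
i=1: 30 = 3^3 + 3 (b=3); 3→4: 4^4 + 4 = 260; 260−1 = 259
i=2: 259 = 4^4 + 3 (b=4); 4→5: 5^5 + 3 = 3128; 3128−1 = 3127

ω^ω + 3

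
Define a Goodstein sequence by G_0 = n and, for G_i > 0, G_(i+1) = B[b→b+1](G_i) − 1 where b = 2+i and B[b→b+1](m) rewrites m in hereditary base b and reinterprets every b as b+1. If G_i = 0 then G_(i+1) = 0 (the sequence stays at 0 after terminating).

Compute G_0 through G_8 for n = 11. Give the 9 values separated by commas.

11 —HB2→ 2^(2 + 1) + 2 + 1 —bump→ 3^(3 + 1) + 3 + 1 = 85 —(−1)→ 84
84 —HB3→ 3^(3 + 1) + 3 —bump→ 4^(4 + 1) + 4 = 1028 —(−1)→ 1027
1027 —HB4→ 4^(4 + 1) + 3 —bump→ 5^(5 + 1) + 3 = 15628 —(−1)→ 15627
15627 —HB5→ 5^(5 + 1) + 2 —bump→ 6^(6 + 1) + 2 = 279938 —(−1)→ 279937
279937 —HB6→ 6^(6 + 1) + 1 —bump→ 7^(7 + 1) + 1 = 5764802 —(−1)→ 5764801
5764801 —HB7→ 7^(7 + 1) —bump→ 8^(8 + 1) = 134217728 —(−1)→ 134217727
134217727 —HB8→ 7·8^8 + 7·8^7 + 7·8^6 + 7·8^5 + 7·8^4 + 7·8^3 + 7·8^2 + 7·8 + 7 —bump→ 7·9^9 + 7·9^7 + 7·9^6 + 7·9^5 + 7·9^4 + 7·9^3 + 7·9^2 + 7·9 + 7 = 2749609303 —(−1)→ 2749609302
2749609302 —HB9→ 7·9^9 + 7·9^7 + 7·9^6 + 7·9^5 + 7·9^4 + 7·9^3 + 7·9^2 + 7·9 + 6 —bump→ 7·10^10 + 7·10^7 + 7·10^6 + 7·10^5 + 7·10^4 + 7·10^3 + 7·10^2 + 7·10 + 6 = 70077777776 —(−1)→ 70077777775

11, 84, 1027, 15627, 279937, 5764801, 134217727, 2749609302, 70077777775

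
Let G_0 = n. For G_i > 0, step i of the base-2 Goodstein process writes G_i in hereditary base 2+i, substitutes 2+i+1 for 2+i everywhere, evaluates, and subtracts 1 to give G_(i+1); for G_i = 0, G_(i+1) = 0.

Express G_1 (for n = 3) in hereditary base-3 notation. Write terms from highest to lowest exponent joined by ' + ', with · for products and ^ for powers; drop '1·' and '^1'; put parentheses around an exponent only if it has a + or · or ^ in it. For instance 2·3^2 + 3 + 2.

step 0: 3 = 2 + 1; sub 3 for 2: 3 + 1; = 4; G_1 = 4−1 = 3
step 1: 3 = 3; sub 4 for 3: 4; = 4; G_2 = 4−1 = 3

3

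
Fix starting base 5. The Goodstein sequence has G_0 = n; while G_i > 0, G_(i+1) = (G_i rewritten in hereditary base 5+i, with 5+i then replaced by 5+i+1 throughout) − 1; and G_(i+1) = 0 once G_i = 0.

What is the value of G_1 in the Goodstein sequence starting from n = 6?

6 —HB5→ 5 + 1 —bump→ 6 + 1 = 7 —(−1)→ 6
6 —HB6→ 6 —bump→ 7 = 7 —(−1)→ 6

6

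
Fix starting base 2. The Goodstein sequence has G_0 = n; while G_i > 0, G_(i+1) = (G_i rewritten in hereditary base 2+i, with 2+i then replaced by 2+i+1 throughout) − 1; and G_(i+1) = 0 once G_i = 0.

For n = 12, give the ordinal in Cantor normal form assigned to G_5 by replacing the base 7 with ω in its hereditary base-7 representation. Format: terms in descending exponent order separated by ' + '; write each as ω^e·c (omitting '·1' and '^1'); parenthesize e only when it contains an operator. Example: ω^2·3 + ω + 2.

ω^(ω + 1) + ω^2·2 + ω + 4

12 —HB2→ 2^(2 + 1) + 2^2 —bump→ 3^(3 + 1) + 3^3 = 108 —(−1)→ 107
107 —HB3→ 3^(3 + 1) + 2·3^2 + 2·3 + 2 —bump→ 4^(4 + 1) + 2·4^2 + 2·4 + 2 = 1066 —(−1)→ 1065
1065 —HB4→ 4^(4 + 1) + 2·4^2 + 2·4 + 1 —bump→ 5^(5 + 1) + 2·5^2 + 2·5 + 1 = 15686 —(−1)→ 15685
15685 —HB5→ 5^(5 + 1) + 2·5^2 + 2·5 —bump→ 6^(6 + 1) + 2·6^2 + 2·6 = 280020 —(−1)→ 280019
280019 —HB6→ 6^(6 + 1) + 2·6^2 + 6 + 5 —bump→ 7^(7 + 1) + 2·7^2 + 7 + 5 = 5764911 —(−1)→ 5764910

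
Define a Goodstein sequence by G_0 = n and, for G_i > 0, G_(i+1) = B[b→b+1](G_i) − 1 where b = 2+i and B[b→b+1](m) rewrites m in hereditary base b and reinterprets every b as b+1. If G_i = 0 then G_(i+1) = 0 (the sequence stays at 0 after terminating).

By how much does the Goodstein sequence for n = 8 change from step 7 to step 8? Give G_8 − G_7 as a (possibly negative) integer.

19225159060

base 2: 8 = 2^(2 + 1); at 3: 3^(3 + 1) = 81; next = 80
base 3: 80 = 2·3^3 + 2·3^2 + 2·3 + 2; at 4: 2·4^4 + 2·4^2 + 2·4 + 2 = 554; next = 553
base 4: 553 = 2·4^4 + 2·4^2 + 2·4 + 1; at 5: 2·5^5 + 2·5^2 + 2·5 + 1 = 6311; next = 6310
base 5: 6310 = 2·5^5 + 2·5^2 + 2·5; at 6: 2·6^6 + 2·6^2 + 2·6 = 93396; next = 93395
base 6: 93395 = 2·6^6 + 2·6^2 + 6 + 5; at 7: 2·7^7 + 2·7^2 + 7 + 5 = 1647196; next = 1647195
base 7: 1647195 = 2·7^7 + 2·7^2 + 7 + 4; at 8: 2·8^8 + 2·8^2 + 8 + 4 = 33554572; next = 33554571
base 8: 33554571 = 2·8^8 + 2·8^2 + 8 + 3; at 9: 2·9^9 + 2·9^2 + 9 + 3 = 774841152; next = 774841151
base 9: 774841151 = 2·9^9 + 2·9^2 + 9 + 2; at 10: 2·10^10 + 2·10^2 + 10 + 2 = 20000000212; next = 20000000211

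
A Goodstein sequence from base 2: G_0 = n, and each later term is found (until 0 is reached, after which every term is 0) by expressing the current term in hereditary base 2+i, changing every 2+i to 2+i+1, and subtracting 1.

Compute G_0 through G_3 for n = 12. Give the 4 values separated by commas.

i=0: 12 = 2^(2 + 1) + 2^2 (b=2); 2→3: 3^(3 + 1) + 3^3 = 108; 108−1 = 107
i=1: 107 = 3^(3 + 1) + 2·3^2 + 2·3 + 2 (b=3); 3→4: 4^(4 + 1) + 2·4^2 + 2·4 + 2 = 1066; 1066−1 = 1065
i=2: 1065 = 4^(4 + 1) + 2·4^2 + 2·4 + 1 (b=4); 4→5: 5^(5 + 1) + 2·5^2 + 2·5 + 1 = 15686; 15686−1 = 15685

12, 107, 1065, 15685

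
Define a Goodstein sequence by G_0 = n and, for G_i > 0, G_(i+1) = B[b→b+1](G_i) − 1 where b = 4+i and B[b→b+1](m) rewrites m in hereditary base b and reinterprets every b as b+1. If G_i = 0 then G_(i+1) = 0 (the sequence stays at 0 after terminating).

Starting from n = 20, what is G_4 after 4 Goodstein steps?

65

G_0 = 20. HB_4(20) = 4^2 + 4. Bump = 30. G_1 = 29.
G_1 = 29. HB_5(29) = 5^2 + 4. Bump = 40. G_2 = 39.
G_2 = 39. HB_6(39) = 6^2 + 3. Bump = 52. G_3 = 51.
G_3 = 51. HB_7(51) = 7^2 + 2. Bump = 66. G_4 = 65.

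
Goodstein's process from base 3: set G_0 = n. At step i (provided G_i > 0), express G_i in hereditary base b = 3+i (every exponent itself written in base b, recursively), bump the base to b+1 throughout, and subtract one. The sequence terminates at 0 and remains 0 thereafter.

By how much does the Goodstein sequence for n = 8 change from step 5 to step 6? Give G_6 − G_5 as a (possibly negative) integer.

0

G_0=8  [base 3] 2·3 + 2  →[3↦4]→  2·4 + 2 = 10  −1 ⇒ G_1=9
G_1=9  [base 4] 2·4 + 1  →[4↦5]→  2·5 + 1 = 11  −1 ⇒ G_2=10
G_2=10  [base 5] 2·5  →[5↦6]→  2·6 = 12  −1 ⇒ G_3=11
G_3=11  [base 6] 6 + 5  →[6↦7]→  7 + 5 = 12  −1 ⇒ G_4=11
G_4=11  [base 7] 7 + 4  →[7↦8]→  8 + 4 = 12  −1 ⇒ G_5=11
G_5=11  [base 8] 8 + 3  →[8↦9]→  9 + 3 = 12  −1 ⇒ G_6=11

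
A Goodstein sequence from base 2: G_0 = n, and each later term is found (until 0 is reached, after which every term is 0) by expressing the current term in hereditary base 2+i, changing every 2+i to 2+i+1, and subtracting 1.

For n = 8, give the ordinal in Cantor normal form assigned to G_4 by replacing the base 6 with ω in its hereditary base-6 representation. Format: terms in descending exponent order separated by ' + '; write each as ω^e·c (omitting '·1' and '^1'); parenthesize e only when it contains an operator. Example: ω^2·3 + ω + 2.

ω^ω·2 + ω^2·2 + ω + 5

G_0 = 8. HB_2(8) = 2^(2 + 1). Bump = 81. G_1 = 80.
G_1 = 80. HB_3(80) = 2·3^3 + 2·3^2 + 2·3 + 2. Bump = 554. G_2 = 553.
G_2 = 553. HB_4(553) = 2·4^4 + 2·4^2 + 2·4 + 1. Bump = 6311. G_3 = 6310.
G_3 = 6310. HB_5(6310) = 2·5^5 + 2·5^2 + 2·5. Bump = 93396. G_4 = 93395.
G_4 = 93395. HB_6(93395) = 2·6^6 + 2·6^2 + 6 + 5. Bump = 1647196. G_5 = 1647195.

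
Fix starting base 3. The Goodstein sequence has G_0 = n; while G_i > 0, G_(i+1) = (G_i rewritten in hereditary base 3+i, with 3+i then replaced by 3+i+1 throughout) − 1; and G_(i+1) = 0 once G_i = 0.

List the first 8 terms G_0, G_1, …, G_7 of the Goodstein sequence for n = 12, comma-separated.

base 3: 12 = 3^2 + 3; at 4: 4^2 + 4 = 20; next = 19
base 4: 19 = 4^2 + 3; at 5: 5^2 + 3 = 28; next = 27
base 5: 27 = 5^2 + 2; at 6: 6^2 + 2 = 38; next = 37
base 6: 37 = 6^2 + 1; at 7: 7^2 + 1 = 50; next = 49
base 7: 49 = 7^2; at 8: 8^2 = 64; next = 63
base 8: 63 = 7·8 + 7; at 9: 7·9 + 7 = 70; next = 69
base 9: 69 = 7·9 + 6; at 10: 7·10 + 6 = 76; next = 75

12, 19, 27, 37, 49, 63, 69, 75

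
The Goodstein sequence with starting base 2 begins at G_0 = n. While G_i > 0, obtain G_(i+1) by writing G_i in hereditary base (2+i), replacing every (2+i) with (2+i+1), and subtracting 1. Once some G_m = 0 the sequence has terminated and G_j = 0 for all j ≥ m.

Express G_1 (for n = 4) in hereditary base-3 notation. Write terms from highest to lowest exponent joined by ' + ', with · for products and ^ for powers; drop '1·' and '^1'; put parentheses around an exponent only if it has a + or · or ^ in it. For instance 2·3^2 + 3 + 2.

2·3^2 + 2·3 + 2

4 —HB2→ 2^2 —bump→ 3^3 = 27 —(−1)→ 26
26 —HB3→ 2·3^2 + 2·3 + 2 —bump→ 2·4^2 + 2·4 + 2 = 42 —(−1)→ 41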